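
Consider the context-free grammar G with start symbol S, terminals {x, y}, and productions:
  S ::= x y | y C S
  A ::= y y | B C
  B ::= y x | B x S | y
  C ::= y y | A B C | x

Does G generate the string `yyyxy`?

S ⇒ yCS ⇒ yyyS ⇒ yyyxy

yes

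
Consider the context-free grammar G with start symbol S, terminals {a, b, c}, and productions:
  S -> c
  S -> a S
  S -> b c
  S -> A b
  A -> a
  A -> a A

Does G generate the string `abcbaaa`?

no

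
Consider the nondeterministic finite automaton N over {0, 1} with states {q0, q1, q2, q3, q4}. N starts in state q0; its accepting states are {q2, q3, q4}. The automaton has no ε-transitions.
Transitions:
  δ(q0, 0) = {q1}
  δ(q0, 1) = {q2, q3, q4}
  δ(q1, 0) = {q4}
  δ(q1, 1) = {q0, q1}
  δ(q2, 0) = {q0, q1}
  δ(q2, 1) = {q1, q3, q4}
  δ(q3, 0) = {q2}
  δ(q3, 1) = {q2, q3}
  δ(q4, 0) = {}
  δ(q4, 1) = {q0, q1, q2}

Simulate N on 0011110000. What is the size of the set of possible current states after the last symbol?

1

Start: {q0}
read 0: {q1}
read 0: {q4}
read 1: {q0, q1, q2}
read 1: {q0, q1, q2, q3, q4}
read 1: {q0, q1, q2, q3, q4}
read 1: {q0, q1, q2, q3, q4}
read 0: {q0, q1, q2, q4}
read 0: {q0, q1, q4}
read 0: {q1, q4}
read 0: {q4}
Final reachable set {q4} has 1 state.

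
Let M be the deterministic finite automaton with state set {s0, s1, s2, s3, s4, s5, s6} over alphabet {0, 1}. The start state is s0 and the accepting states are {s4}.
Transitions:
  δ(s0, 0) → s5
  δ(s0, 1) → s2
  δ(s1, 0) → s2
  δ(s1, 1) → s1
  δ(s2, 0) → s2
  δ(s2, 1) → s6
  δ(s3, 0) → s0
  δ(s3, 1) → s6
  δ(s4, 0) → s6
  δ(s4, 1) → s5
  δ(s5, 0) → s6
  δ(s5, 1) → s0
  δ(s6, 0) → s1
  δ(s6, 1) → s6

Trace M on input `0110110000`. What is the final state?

s2

s0 --0--> s5
s5 --1--> s0
s0 --1--> s2
s2 --0--> s2
s2 --1--> s6
s6 --1--> s6
s6 --0--> s1
s1 --0--> s2
s2 --0--> s2
s2 --0--> s2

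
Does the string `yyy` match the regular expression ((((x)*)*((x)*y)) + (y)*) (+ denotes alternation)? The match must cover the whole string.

yes

The right alternative (y)* matches yyy.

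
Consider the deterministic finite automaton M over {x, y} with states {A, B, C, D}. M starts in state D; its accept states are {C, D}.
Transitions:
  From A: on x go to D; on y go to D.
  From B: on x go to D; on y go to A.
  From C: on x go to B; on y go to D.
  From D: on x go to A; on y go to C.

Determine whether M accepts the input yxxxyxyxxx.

rejected

D --y--> C
C --x--> B
B --x--> D
D --x--> A
A --y--> D
D --x--> A
A --y--> D
D --x--> A
A --x--> D
D --x--> A
End in state A, which is not an accepting state.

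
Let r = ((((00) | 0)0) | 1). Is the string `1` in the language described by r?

yes

The right alternative 1 matches 1.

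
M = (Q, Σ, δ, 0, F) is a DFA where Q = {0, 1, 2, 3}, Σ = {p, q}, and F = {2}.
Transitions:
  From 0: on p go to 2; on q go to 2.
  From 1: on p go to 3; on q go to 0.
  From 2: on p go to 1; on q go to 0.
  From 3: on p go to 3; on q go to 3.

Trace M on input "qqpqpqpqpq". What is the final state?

0

0 --q--> 2
2 --q--> 0
0 --p--> 2
2 --q--> 0
0 --p--> 2
2 --q--> 0
0 --p--> 2
2 --q--> 0
0 --p--> 2
2 --q--> 0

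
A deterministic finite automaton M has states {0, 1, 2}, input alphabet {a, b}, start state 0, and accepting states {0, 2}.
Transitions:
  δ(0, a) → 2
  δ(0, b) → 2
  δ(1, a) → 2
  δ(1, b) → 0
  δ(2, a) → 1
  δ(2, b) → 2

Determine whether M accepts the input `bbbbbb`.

0 --b--> 2
2 --b--> 2
2 --b--> 2
2 --b--> 2
2 --b--> 2
2 --b--> 2
End in state 2, which is an accepting state.

accepted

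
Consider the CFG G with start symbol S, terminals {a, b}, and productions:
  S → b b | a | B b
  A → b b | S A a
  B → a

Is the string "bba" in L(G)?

no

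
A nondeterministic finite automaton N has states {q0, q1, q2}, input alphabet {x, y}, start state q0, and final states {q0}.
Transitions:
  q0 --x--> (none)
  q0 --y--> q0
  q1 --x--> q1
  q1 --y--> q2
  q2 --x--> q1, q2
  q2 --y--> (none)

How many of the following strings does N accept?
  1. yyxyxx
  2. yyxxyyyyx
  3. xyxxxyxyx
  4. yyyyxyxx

yyxyxx: rejected
yyxxyyyyx: rejected
xyxxxyxyx: rejected
yyyyxyxx: rejected

0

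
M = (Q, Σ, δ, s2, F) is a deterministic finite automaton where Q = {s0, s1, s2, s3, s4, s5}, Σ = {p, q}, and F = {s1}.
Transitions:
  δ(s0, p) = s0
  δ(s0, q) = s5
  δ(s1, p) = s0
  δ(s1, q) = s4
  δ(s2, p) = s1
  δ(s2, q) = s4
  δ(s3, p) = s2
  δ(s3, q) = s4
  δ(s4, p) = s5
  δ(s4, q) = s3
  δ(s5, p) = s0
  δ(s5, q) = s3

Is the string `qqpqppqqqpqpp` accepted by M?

s2 --q--> s4
s4 --q--> s3
s3 --p--> s2
s2 --q--> s4
s4 --p--> s5
s5 --p--> s0
s0 --q--> s5
s5 --q--> s3
s3 --q--> s4
s4 --p--> s5
s5 --q--> s3
s3 --p--> s2
s2 --p--> s1
End in state s1, which is an accepting state.

accepted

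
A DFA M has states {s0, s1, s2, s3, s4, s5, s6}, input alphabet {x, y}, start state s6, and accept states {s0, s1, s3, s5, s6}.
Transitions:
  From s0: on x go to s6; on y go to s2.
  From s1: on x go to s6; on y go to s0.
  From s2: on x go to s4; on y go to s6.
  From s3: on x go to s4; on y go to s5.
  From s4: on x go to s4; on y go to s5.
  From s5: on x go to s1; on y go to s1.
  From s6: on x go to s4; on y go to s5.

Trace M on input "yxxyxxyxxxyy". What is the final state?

s6 --y--> s5
s5 --x--> s1
s1 --x--> s6
s6 --y--> s5
s5 --x--> s1
s1 --x--> s6
s6 --y--> s5
s5 --x--> s1
s1 --x--> s6
s6 --x--> s4
s4 --y--> s5
s5 --y--> s1

s1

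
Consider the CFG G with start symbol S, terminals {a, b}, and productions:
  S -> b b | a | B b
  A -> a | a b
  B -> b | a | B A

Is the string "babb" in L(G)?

S ⇒ Bb ⇒ BAb ⇒ bAb ⇒ babb

yes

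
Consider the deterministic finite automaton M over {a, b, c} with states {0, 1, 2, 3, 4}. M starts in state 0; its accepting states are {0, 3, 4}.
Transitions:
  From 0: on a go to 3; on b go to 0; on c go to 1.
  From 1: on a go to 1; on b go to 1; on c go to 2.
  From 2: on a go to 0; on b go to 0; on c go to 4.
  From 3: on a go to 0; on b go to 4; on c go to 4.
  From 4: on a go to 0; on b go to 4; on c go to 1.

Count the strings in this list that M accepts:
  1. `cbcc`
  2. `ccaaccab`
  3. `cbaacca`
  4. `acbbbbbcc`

`cbcc`: accepted
`ccaaccab`: rejected
`cbaacca`: accepted
`acbbbbbcc`: rejected

2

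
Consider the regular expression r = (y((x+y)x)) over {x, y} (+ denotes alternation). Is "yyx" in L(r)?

Split as y·yx: y matches y and ((x+y)x) matches yx.

yes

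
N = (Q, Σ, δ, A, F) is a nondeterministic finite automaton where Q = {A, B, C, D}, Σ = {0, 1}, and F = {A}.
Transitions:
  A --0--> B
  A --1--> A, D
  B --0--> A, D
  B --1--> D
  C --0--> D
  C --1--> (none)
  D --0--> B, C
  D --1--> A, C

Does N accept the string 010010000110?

rejected

Start: {A}
read 0: {B}
read 1: {D}
read 0: {B, C}
read 0: {A, D}
read 1: {A, C, D}
read 0: {B, C, D}
read 0: {A, B, C, D}
read 0: {A, B, C, D}
read 0: {A, B, C, D}
read 1: {A, C, D}
read 1: {A, C, D}
read 0: {B, C, D}
Reachable ∩ accepting = {} — empty.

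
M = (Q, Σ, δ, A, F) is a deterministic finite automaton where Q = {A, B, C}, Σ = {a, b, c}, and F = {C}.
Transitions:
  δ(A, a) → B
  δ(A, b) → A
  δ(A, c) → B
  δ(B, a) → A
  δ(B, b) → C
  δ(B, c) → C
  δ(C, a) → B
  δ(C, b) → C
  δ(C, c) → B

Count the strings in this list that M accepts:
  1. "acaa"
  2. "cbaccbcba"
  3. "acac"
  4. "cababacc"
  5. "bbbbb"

1

"acaa": rejected
"cbaccbcba": rejected
"acac": accepted
"cababacc": rejected
"bbbbb": rejected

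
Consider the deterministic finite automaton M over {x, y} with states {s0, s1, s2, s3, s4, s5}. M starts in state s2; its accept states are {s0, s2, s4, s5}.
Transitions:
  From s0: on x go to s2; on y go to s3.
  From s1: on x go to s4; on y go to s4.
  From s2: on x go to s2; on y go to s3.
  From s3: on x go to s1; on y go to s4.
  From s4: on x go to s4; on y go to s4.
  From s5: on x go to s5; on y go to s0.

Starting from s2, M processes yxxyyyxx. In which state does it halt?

s2 --y--> s3
s3 --x--> s1
s1 --x--> s4
s4 --y--> s4
s4 --y--> s4
s4 --y--> s4
s4 --x--> s4
s4 --x--> s4

s4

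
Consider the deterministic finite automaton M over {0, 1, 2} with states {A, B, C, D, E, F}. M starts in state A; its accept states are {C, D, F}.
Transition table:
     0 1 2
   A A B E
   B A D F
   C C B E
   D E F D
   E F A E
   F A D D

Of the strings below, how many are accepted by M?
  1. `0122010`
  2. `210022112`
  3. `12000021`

`0122010`: rejected
`210022112`: accepted
`12000021`: rejected

1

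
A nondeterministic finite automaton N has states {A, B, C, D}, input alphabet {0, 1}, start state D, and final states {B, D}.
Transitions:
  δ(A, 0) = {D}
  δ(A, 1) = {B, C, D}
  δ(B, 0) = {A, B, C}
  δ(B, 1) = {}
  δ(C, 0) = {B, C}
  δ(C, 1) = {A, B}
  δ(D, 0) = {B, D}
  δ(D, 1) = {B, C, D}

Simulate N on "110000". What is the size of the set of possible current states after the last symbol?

Start: {D}
read 1: {B, C, D}
read 1: {A, B, C, D}
read 0: {A, B, C, D}
read 0: {A, B, C, D}
read 0: {A, B, C, D}
read 0: {A, B, C, D}
Final reachable set {A, B, C, D} has 4 states.

4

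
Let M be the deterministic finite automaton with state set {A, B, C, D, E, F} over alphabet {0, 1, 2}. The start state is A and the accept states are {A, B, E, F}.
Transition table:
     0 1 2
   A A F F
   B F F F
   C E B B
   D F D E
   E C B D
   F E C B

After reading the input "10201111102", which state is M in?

A --1--> F
F --0--> E
E --2--> D
D --0--> F
F --1--> C
C --1--> B
B --1--> F
F --1--> C
C --1--> B
B --0--> F
F --2--> B

B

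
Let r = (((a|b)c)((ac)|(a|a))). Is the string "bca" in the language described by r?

Split as bc·a: ((a|b)c) matches bc and ((ac)|(a|a)) matches a.

yes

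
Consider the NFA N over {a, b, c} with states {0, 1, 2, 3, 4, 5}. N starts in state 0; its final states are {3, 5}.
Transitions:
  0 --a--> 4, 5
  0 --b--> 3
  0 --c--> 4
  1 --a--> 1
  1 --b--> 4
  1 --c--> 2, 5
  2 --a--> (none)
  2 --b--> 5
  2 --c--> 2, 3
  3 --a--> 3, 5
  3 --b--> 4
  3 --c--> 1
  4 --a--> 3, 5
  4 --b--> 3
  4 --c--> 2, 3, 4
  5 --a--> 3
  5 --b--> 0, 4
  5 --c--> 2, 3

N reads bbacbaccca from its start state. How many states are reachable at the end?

Start: {0}
read b: {3}
read b: {4}
read a: {3, 5}
read c: {1, 2, 3}
read b: {4, 5}
read a: {3, 5}
read c: {1, 2, 3}
read c: {1, 2, 3, 5}
read c: {1, 2, 3, 5}
read a: {1, 3, 5}
Final reachable set {1, 3, 5} has 3 states.

3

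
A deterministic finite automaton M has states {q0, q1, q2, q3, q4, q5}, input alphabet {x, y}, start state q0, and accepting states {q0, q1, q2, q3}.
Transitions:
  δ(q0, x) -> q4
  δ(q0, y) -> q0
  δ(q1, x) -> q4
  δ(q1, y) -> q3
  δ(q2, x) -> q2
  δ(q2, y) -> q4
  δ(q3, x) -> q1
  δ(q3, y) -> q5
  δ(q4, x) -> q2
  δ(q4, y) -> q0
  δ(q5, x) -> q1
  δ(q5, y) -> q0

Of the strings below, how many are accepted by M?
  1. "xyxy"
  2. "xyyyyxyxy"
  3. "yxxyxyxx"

"xyxy": accepted
"xyyyyxyxy": accepted
"yxxyxyxx": accepted

3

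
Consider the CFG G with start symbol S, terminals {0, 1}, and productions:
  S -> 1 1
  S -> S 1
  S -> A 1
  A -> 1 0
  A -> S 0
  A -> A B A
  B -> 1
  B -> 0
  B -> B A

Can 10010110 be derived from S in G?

no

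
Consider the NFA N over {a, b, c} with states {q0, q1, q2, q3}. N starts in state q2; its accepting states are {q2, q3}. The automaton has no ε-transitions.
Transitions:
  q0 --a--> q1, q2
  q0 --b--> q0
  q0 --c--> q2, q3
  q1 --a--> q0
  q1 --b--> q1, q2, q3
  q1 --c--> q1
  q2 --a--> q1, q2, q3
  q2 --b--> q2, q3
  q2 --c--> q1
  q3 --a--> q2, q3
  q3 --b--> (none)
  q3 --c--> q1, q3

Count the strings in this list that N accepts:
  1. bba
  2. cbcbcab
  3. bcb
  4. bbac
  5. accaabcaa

5

bba: accepted
cbcbcab: accepted
bcb: accepted
bbac: accepted
accaabcaa: accepted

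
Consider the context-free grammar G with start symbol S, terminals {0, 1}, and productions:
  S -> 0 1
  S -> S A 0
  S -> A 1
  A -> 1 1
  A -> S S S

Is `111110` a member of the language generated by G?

yes

S ⇒ SA0 ⇒ A1A0 ⇒ 111A0 ⇒ 111110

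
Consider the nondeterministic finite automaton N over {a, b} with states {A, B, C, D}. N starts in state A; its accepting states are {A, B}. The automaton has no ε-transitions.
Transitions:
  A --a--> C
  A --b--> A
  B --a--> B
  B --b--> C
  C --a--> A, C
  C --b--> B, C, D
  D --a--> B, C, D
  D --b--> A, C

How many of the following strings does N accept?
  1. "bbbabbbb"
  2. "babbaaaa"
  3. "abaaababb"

"bbbabbbb": accepted
"babbaaaa": accepted
"abaaababb": accepted

3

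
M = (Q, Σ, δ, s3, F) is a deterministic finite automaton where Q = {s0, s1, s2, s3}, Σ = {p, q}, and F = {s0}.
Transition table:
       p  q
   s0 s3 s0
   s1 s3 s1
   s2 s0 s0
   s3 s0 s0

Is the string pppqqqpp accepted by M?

s3 --p--> s0
s0 --p--> s3
s3 --p--> s0
s0 --q--> s0
s0 --q--> s0
s0 --q--> s0
s0 --p--> s3
s3 --p--> s0
End in state s0, which is an accepting state.

accepted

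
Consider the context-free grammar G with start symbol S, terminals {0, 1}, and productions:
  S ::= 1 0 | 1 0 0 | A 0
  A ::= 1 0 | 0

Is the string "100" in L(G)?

S ⇒ 100

yes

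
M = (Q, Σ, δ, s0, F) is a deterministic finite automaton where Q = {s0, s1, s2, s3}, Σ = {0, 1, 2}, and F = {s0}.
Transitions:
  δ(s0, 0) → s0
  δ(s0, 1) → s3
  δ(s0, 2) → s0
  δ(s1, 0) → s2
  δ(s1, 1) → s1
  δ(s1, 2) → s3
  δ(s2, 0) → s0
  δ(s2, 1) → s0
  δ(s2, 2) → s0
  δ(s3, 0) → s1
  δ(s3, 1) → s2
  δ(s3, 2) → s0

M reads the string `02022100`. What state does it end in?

s2

s0 --0--> s0
s0 --2--> s0
s0 --0--> s0
s0 --2--> s0
s0 --2--> s0
s0 --1--> s3
s3 --0--> s1
s1 --0--> s2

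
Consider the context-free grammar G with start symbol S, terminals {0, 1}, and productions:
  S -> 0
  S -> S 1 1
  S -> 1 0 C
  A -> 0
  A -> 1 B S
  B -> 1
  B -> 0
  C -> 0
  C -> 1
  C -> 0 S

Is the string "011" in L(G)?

yes

S ⇒ S11 ⇒ 011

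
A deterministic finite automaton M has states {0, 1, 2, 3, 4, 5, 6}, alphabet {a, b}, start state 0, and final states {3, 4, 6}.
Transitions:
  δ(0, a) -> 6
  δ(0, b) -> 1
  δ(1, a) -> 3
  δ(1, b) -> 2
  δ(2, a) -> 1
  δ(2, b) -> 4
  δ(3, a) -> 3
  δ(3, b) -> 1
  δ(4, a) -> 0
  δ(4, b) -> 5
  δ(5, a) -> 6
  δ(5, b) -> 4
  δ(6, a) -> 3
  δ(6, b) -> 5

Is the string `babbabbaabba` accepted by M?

0 --b--> 1
1 --a--> 3
3 --b--> 1
1 --b--> 2
2 --a--> 1
1 --b--> 2
2 --b--> 4
4 --a--> 0
0 --a--> 6
6 --b--> 5
5 --b--> 4
4 --a--> 0
End in state 0, which is not an accepting state.

rejected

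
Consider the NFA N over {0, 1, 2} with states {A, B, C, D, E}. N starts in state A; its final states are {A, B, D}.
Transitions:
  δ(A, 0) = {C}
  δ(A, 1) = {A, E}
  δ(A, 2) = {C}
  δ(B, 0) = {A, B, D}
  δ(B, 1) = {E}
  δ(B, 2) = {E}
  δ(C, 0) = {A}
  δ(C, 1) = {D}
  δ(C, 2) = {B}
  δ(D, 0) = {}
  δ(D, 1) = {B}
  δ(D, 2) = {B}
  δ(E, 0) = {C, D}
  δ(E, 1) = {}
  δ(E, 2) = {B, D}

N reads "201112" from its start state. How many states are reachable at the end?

3

Start: {A}
read 2: {C}
read 0: {A}
read 1: {A, E}
read 1: {A, E}
read 1: {A, E}
read 2: {B, C, D}
Final reachable set {B, C, D} has 3 states.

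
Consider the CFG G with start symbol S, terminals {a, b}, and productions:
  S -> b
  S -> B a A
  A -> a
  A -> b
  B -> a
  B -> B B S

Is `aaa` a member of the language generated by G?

S ⇒ BaA ⇒ aaA ⇒ aaa

yes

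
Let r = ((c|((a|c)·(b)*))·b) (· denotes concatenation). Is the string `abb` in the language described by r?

yes

Split as ab·b: (c|((a|c)·(b)*)) matches ab and b matches b.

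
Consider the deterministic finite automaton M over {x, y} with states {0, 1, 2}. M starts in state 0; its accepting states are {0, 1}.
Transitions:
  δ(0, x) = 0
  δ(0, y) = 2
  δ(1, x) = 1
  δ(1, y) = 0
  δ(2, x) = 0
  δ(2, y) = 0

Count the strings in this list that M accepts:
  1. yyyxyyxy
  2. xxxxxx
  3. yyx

2

yyyxyyxy: rejected
xxxxxx: accepted
yyx: accepted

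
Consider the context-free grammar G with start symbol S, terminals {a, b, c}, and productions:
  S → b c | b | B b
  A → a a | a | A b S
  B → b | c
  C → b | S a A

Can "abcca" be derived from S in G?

no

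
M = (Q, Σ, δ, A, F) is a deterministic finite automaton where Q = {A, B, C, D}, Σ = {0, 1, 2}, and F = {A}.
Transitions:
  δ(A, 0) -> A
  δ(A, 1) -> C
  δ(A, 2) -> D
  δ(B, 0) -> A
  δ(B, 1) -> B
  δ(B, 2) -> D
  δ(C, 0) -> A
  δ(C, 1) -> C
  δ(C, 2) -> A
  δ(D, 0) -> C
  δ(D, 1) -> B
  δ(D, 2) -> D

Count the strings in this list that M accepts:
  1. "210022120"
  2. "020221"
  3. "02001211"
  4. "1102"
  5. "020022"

"210022120": rejected
"020221": rejected
"02001211": rejected
"1102": rejected
"020022": rejected

0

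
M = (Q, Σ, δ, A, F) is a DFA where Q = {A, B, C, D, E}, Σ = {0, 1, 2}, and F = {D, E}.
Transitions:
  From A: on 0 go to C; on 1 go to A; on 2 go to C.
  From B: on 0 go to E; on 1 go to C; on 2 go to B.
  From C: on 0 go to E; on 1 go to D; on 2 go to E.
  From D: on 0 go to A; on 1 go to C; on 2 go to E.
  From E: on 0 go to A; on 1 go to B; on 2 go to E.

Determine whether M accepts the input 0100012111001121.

A --0--> C
C --1--> D
D --0--> A
A --0--> C
C --0--> E
E --1--> B
B --2--> B
B --1--> C
C --1--> D
D --1--> C
C --0--> E
E --0--> A
A --1--> A
A --1--> A
A --2--> C
C --1--> D
End in state D, which is an accepting state.

accepted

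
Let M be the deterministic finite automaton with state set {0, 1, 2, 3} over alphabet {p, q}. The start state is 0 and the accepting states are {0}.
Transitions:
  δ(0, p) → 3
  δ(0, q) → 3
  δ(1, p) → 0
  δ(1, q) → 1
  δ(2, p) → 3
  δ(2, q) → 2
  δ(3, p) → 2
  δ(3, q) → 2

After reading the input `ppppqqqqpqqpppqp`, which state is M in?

0 --p--> 3
3 --p--> 2
2 --p--> 3
3 --p--> 2
2 --q--> 2
2 --q--> 2
2 --q--> 2
2 --q--> 2
2 --p--> 3
3 --q--> 2
2 --q--> 2
2 --p--> 3
3 --p--> 2
2 --p--> 3
3 --q--> 2
2 --p--> 3

3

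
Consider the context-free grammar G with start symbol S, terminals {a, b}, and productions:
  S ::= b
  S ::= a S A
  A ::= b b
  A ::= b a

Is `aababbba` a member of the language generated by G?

no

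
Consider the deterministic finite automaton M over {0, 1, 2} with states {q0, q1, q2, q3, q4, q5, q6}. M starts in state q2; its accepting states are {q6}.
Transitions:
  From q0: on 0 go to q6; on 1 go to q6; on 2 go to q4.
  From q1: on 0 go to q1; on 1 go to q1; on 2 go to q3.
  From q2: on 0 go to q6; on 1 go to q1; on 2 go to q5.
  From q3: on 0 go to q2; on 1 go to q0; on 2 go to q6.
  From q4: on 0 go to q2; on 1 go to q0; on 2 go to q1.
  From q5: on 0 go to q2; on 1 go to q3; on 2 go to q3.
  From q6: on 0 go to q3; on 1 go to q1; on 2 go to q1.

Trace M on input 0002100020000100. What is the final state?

q2 --0--> q6
q6 --0--> q3
q3 --0--> q2
q2 --2--> q5
q5 --1--> q3
q3 --0--> q2
q2 --0--> q6
q6 --0--> q3
q3 --2--> q6
q6 --0--> q3
q3 --0--> q2
q2 --0--> q6
q6 --0--> q3
q3 --1--> q0
q0 --0--> q6
q6 --0--> q3

q3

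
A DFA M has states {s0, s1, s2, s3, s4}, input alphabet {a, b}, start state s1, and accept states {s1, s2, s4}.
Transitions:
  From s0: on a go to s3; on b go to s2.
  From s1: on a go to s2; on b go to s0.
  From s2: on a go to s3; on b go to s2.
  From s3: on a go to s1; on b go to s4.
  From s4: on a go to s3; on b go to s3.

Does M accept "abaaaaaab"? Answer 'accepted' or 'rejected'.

accepted

s1 --a--> s2
s2 --b--> s2
s2 --a--> s3
s3 --a--> s1
s1 --a--> s2
s2 --a--> s3
s3 --a--> s1
s1 --a--> s2
s2 --b--> s2
End in state s2, which is an accepting state.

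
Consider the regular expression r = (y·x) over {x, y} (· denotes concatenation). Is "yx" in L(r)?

Split as y·x: y matches y and x matches x.

yes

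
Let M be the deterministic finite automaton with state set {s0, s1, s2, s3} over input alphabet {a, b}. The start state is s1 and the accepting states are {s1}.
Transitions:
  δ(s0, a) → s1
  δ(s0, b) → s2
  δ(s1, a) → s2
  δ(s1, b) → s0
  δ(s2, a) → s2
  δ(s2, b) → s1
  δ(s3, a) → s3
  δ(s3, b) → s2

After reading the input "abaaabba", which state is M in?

s1 --a--> s2
s2 --b--> s1
s1 --a--> s2
s2 --a--> s2
s2 --a--> s2
s2 --b--> s1
s1 --b--> s0
s0 --a--> s1

s1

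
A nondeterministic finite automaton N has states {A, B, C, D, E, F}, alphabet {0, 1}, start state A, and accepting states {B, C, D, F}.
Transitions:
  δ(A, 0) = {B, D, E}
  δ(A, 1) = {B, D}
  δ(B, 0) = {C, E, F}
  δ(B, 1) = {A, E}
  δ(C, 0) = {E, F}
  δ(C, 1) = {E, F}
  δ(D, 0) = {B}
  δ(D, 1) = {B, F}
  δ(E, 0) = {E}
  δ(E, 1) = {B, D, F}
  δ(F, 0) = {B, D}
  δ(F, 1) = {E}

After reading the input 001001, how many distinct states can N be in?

5

Start: {A}
read 0: {B, D, E}
read 0: {B, C, E, F}
read 1: {A, B, D, E, F}
read 0: {B, C, D, E, F}
read 0: {B, C, D, E, F}
read 1: {A, B, D, E, F}
Final reachable set {A, B, D, E, F} has 5 states.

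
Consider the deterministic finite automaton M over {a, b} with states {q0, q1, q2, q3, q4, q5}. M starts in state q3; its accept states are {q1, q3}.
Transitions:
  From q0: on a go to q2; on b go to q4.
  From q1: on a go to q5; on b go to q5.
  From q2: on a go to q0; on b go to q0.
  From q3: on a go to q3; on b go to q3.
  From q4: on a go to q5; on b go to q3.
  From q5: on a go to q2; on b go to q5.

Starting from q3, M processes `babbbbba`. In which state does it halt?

q3

q3 --b--> q3
q3 --a--> q3
q3 --b--> q3
q3 --b--> q3
q3 --b--> q3
q3 --b--> q3
q3 --b--> q3
q3 --a--> q3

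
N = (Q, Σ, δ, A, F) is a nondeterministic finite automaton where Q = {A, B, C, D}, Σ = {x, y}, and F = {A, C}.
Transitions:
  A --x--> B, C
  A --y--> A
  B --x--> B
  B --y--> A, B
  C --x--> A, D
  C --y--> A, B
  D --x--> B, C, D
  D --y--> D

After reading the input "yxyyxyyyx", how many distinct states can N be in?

Start: {A}
read y: {A}
read x: {B, C}
read y: {A, B}
read y: {A, B}
read x: {B, C}
read y: {A, B}
read y: {A, B}
read y: {A, B}
read x: {B, C}
Final reachable set {B, C} has 2 states.

2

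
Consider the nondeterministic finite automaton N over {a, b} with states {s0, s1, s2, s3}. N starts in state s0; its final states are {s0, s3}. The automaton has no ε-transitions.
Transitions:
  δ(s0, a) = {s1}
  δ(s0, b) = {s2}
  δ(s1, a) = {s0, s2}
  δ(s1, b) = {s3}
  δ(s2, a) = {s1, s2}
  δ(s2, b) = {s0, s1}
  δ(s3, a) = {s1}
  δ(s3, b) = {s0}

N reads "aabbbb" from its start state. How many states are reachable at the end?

Start: {s0}
read a: {s1}
read a: {s0, s2}
read b: {s0, s1, s2}
read b: {s0, s1, s2, s3}
read b: {s0, s1, s2, s3}
read b: {s0, s1, s2, s3}
Final reachable set {s0, s1, s2, s3} has 4 states.

4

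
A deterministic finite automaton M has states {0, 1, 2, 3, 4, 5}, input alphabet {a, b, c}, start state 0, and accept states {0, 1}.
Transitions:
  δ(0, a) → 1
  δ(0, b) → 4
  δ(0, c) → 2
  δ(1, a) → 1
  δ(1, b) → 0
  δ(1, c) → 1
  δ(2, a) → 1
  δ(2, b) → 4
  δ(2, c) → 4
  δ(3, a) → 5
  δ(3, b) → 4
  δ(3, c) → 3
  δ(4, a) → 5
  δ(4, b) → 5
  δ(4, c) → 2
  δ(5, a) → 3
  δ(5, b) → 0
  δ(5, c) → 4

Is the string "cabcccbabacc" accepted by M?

accepted

0 --c--> 2
2 --a--> 1
1 --b--> 0
0 --c--> 2
2 --c--> 4
4 --c--> 2
2 --b--> 4
4 --a--> 5
5 --b--> 0
0 --a--> 1
1 --c--> 1
1 --c--> 1
End in state 1, which is an accepting state.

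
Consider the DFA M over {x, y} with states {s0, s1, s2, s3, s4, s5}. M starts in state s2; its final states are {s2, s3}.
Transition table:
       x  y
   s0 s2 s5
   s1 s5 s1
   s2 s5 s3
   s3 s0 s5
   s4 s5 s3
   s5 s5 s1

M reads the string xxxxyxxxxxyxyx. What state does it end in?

s5

s2 --x--> s5
s5 --x--> s5
s5 --x--> s5
s5 --x--> s5
s5 --y--> s1
s1 --x--> s5
s5 --x--> s5
s5 --x--> s5
s5 --x--> s5
s5 --x--> s5
s5 --y--> s1
s1 --x--> s5
s5 --y--> s1
s1 --x--> s5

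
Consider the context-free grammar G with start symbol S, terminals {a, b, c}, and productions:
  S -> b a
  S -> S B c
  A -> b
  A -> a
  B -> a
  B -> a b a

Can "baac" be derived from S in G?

S ⇒ SBc ⇒ baBc ⇒ baac

yes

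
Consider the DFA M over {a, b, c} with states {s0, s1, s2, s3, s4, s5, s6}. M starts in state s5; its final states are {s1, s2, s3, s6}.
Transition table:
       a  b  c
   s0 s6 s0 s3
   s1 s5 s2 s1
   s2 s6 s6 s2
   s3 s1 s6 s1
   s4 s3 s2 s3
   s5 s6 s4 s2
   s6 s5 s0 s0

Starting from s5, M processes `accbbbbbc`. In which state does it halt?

s3

s5 --a--> s6
s6 --c--> s0
s0 --c--> s3
s3 --b--> s6
s6 --b--> s0
s0 --b--> s0
s0 --b--> s0
s0 --b--> s0
s0 --c--> s3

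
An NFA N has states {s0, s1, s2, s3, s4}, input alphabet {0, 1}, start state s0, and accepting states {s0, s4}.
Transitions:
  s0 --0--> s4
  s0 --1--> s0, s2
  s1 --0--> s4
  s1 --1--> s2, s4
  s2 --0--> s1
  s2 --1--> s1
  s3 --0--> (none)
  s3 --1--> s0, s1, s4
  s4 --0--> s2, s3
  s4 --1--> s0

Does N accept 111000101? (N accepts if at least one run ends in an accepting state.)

Start: {s0}
read 1: {s0, s2}
read 1: {s0, s1, s2}
read 1: {s0, s1, s2, s4}
read 0: {s1, s2, s3, s4}
read 0: {s1, s2, s3, s4}
read 0: {s1, s2, s3, s4}
read 1: {s0, s1, s2, s4}
read 0: {s1, s2, s3, s4}
read 1: {s0, s1, s2, s4}
Reachable ∩ accepting = {s0, s4} — nonempty.

accepted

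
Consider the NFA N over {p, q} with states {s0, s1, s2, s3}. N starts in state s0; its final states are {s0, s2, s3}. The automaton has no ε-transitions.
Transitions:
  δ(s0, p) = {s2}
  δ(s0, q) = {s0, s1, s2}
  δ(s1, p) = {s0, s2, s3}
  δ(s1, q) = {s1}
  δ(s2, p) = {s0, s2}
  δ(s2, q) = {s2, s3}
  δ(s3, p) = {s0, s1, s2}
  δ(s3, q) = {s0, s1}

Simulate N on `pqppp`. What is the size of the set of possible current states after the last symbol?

Start: {s0}
read p: {s2}
read q: {s2, s3}
read p: {s0, s1, s2}
read p: {s0, s2, s3}
read p: {s0, s1, s2}
Final reachable set {s0, s1, s2} has 3 states.

3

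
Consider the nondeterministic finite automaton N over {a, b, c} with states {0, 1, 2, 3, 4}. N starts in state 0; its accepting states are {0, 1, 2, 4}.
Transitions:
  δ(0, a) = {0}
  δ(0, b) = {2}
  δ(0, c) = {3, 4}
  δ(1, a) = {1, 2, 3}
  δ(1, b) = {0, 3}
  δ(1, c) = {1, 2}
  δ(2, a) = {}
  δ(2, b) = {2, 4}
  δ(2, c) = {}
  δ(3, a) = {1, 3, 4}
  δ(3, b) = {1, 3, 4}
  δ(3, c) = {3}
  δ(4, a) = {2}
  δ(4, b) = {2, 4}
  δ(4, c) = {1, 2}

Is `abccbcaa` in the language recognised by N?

Start: {0}
read a: {0}
read b: {2}
read c: {}
The reachable set is empty and stays empty for the remaining 5 symbols.
Reachable ∩ accepting = {} — empty.

rejected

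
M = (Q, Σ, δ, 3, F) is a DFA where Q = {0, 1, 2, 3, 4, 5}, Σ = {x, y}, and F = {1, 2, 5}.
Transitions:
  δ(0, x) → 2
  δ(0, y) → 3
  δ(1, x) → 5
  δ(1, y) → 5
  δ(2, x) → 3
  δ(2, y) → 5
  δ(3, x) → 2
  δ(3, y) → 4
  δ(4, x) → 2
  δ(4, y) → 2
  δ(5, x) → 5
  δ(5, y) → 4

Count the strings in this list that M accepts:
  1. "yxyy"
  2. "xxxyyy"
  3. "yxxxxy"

1

"yxyy": rejected
"xxxyyy": accepted
"yxxxxy": rejected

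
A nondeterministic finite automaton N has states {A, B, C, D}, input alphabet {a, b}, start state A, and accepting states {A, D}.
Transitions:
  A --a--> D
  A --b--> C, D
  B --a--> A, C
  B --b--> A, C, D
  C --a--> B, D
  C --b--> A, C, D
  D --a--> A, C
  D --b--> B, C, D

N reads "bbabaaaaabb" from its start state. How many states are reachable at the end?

4

Start: {A}
read b: {C, D}
read b: {A, B, C, D}
read a: {A, B, C, D}
read b: {A, B, C, D}
read a: {A, B, C, D}
read a: {A, B, C, D}
read a: {A, B, C, D}
read a: {A, B, C, D}
read a: {A, B, C, D}
read b: {A, B, C, D}
read b: {A, B, C, D}
Final reachable set {A, B, C, D} has 4 states.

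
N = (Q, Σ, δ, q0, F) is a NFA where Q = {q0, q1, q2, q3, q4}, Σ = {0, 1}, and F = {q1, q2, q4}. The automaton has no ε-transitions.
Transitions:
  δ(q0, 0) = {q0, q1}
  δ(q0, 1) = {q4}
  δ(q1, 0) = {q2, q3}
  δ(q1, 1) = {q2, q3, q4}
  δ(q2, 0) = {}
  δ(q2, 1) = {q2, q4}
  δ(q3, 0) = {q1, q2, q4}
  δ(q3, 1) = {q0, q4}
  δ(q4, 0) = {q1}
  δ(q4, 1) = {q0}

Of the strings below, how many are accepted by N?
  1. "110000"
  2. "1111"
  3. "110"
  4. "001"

"110000": accepted
"1111": rejected
"110": accepted
"001": accepted

3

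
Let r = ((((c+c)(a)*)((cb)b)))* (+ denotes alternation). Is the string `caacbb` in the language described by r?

yes

Split into 1 piece caacbb; each matches (((c+c)(a)*)((cb)b)).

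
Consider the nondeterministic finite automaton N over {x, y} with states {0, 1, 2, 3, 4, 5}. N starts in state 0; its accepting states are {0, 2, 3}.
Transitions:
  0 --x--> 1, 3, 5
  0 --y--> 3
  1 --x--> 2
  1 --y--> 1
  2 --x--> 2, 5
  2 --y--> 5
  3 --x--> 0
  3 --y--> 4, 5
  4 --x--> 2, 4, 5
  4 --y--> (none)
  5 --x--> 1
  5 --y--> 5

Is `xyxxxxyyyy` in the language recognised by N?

Start: {0}
read x: {1, 3, 5}
read y: {1, 4, 5}
read x: {1, 2, 4, 5}
read x: {1, 2, 4, 5}
read x: {1, 2, 4, 5}
read x: {1, 2, 4, 5}
read y: {1, 5}
read y: {1, 5}
read y: {1, 5}
read y: {1, 5}
Reachable ∩ accepting = {} — empty.

rejected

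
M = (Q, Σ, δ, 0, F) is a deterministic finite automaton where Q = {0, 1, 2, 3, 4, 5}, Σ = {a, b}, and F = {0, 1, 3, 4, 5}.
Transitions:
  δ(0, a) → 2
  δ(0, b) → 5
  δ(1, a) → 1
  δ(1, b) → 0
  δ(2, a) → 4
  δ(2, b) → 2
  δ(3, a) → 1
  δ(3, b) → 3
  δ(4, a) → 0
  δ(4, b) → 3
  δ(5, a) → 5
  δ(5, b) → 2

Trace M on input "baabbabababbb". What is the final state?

2

0 --b--> 5
5 --a--> 5
5 --a--> 5
5 --b--> 2
2 --b--> 2
2 --a--> 4
4 --b--> 3
3 --a--> 1
1 --b--> 0
0 --a--> 2
2 --b--> 2
2 --b--> 2
2 --b--> 2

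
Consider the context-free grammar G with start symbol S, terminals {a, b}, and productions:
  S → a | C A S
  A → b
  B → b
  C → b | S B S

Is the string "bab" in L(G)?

no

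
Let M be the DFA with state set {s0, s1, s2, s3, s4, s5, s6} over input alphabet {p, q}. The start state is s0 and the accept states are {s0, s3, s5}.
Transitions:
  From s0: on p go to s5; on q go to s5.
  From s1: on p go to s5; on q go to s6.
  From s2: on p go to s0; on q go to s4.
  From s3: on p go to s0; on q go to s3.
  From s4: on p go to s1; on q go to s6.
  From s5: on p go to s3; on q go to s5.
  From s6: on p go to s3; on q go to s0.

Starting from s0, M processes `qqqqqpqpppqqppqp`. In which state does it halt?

s0 --q--> s5
s5 --q--> s5
s5 --q--> s5
s5 --q--> s5
s5 --q--> s5
s5 --p--> s3
s3 --q--> s3
s3 --p--> s0
s0 --p--> s5
s5 --p--> s3
s3 --q--> s3
s3 --q--> s3
s3 --p--> s0
s0 --p--> s5
s5 --q--> s5
s5 --p--> s3

s3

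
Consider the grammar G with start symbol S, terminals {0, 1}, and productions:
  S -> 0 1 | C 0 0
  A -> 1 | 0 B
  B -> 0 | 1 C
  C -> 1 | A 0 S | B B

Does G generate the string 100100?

S ⇒ C00 ⇒ A0S00 ⇒ 10S00 ⇒ 100100

yes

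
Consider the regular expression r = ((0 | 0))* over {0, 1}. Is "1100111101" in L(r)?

1100111101 cannot be split into zero or more pieces each matching (0|0).

no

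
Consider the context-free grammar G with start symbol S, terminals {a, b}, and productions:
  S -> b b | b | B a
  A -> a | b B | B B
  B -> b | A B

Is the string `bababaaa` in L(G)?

no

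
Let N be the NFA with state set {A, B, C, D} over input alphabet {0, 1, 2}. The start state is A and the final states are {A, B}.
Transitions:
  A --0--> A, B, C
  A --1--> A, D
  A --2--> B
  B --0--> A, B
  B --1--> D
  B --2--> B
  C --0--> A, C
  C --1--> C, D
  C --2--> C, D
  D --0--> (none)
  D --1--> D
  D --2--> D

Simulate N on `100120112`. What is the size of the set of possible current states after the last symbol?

3

Start: {A}
read 1: {A, D}
read 0: {A, B, C}
read 0: {A, B, C}
read 1: {A, C, D}
read 2: {B, C, D}
read 0: {A, B, C}
read 1: {A, C, D}
read 1: {A, C, D}
read 2: {B, C, D}
Final reachable set {B, C, D} has 3 states.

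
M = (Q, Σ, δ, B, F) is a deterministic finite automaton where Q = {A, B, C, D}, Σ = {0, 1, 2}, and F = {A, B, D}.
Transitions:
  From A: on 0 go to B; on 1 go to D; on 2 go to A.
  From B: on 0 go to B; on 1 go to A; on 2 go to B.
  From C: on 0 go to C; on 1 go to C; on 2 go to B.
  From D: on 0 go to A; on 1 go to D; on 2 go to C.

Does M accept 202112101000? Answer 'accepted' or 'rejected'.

rejected

B --2--> B
B --0--> B
B --2--> B
B --1--> A
A --1--> D
D --2--> C
C --1--> C
C --0--> C
C --1--> C
C --0--> C
C --0--> C
C --0--> C
End in state C, which is not an accepting state.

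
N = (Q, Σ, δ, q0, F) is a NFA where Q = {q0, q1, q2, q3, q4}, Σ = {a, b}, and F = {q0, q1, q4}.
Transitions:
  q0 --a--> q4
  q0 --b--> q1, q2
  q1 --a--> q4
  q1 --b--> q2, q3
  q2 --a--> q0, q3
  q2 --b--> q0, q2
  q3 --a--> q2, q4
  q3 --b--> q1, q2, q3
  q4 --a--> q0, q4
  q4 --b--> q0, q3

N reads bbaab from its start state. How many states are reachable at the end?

4

Start: {q0}
read b: {q1, q2}
read b: {q0, q2, q3}
read a: {q0, q2, q3, q4}
read a: {q0, q2, q3, q4}
read b: {q0, q1, q2, q3}
Final reachable set {q0, q1, q2, q3} has 4 states.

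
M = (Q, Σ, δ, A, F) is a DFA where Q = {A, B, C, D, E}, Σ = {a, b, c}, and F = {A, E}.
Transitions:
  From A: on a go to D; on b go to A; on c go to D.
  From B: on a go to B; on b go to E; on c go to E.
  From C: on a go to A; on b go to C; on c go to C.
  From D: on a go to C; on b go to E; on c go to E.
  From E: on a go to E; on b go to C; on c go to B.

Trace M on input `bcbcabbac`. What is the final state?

D

A --b--> A
A --c--> D
D --b--> E
E --c--> B
B --a--> B
B --b--> E
E --b--> C
C --a--> A
A --c--> D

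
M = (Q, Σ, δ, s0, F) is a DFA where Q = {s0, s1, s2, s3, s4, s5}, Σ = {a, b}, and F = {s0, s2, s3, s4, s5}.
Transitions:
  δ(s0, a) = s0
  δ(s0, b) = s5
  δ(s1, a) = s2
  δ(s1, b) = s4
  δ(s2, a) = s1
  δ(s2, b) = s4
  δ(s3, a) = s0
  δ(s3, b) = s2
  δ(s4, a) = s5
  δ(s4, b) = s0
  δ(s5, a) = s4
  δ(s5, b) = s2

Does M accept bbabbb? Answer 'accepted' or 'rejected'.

s0 --b--> s5
s5 --b--> s2
s2 --a--> s1
s1 --b--> s4
s4 --b--> s0
s0 --b--> s5
End in state s5, which is an accepting state.

accepted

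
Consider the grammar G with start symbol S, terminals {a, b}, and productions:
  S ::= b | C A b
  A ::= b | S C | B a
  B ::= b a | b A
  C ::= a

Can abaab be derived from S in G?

yes

S ⇒ CAb ⇒ aAb ⇒ aBab ⇒ abaab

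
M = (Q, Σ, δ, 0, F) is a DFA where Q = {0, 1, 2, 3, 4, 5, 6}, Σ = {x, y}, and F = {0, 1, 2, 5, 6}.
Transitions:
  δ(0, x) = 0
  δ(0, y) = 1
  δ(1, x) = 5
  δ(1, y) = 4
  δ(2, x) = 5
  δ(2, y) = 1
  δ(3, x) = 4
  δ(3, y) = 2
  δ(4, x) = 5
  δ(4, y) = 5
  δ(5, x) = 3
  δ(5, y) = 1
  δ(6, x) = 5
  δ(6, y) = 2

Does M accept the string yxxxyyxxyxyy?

rejected

0 --y--> 1
1 --x--> 5
5 --x--> 3
3 --x--> 4
4 --y--> 5
5 --y--> 1
1 --x--> 5
5 --x--> 3
3 --y--> 2
2 --x--> 5
5 --y--> 1
1 --y--> 4
End in state 4, which is not an accepting state.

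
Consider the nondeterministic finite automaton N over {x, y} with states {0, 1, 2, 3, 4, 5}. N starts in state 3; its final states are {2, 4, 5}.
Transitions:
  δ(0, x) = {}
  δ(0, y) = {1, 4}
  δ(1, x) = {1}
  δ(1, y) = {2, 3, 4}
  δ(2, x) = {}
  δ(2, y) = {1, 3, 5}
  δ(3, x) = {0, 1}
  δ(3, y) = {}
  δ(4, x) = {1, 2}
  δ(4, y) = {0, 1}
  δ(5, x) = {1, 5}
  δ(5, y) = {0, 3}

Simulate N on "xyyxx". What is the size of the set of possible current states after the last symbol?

2

Start: {3}
read x: {0, 1}
read y: {1, 2, 3, 4}
read y: {0, 1, 2, 3, 4, 5}
read x: {0, 1, 2, 5}
read x: {1, 5}
Final reachable set {1, 5} has 2 states.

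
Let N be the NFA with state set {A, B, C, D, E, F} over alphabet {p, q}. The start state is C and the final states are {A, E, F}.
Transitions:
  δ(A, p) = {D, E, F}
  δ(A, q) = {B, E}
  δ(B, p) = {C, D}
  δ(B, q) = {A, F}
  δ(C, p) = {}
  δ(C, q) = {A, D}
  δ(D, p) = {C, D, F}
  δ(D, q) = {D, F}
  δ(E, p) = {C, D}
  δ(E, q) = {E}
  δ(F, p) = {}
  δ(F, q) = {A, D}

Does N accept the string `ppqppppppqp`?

rejected

Start: {C}
read p: {}
The reachable set is empty and stays empty for the remaining 10 symbols.
Reachable ∩ accepting = {} — empty.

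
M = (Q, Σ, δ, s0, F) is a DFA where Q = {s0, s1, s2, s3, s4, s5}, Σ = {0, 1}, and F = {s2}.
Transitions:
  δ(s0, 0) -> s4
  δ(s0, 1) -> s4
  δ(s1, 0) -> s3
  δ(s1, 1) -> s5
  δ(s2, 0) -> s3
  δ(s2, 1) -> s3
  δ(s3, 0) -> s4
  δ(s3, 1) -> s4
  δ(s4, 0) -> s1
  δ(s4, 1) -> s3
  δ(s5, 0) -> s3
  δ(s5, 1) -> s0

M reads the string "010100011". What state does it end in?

s3

s0 --0--> s4
s4 --1--> s3
s3 --0--> s4
s4 --1--> s3
s3 --0--> s4
s4 --0--> s1
s1 --0--> s3
s3 --1--> s4
s4 --1--> s3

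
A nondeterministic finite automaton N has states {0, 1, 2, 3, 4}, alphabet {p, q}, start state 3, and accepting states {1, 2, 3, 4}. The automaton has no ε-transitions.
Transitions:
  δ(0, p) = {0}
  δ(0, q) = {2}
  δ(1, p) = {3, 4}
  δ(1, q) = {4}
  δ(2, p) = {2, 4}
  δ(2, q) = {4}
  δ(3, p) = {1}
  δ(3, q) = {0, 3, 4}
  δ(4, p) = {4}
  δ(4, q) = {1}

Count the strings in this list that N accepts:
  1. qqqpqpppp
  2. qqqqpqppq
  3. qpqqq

3

qqqpqpppp: accepted
qqqqpqppq: accepted
qpqqq: accepted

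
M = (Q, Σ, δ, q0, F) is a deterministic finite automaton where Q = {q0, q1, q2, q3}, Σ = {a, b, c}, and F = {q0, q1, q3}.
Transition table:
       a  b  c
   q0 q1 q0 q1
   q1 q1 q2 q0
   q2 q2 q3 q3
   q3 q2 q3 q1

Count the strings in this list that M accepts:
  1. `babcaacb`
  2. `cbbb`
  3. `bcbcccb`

`babcaacb`: accepted
`cbbb`: accepted
`bcbcccb`: accepted

3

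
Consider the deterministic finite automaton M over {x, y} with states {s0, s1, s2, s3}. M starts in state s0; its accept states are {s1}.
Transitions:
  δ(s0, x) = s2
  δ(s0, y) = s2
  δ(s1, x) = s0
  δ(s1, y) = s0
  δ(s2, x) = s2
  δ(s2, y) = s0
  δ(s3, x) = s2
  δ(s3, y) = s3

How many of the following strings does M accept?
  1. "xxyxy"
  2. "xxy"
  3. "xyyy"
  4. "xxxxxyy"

"xxyxy": rejected
"xxy": rejected
"xyyy": rejected
"xxxxxyy": rejected

0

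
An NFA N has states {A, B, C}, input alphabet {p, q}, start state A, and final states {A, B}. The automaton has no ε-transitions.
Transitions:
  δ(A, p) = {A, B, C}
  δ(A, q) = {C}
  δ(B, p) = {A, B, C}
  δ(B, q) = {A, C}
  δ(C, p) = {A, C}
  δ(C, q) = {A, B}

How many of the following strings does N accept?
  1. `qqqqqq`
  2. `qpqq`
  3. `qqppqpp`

`qqqqqq`: accepted
`qpqq`: accepted
`qqppqpp`: accepted

3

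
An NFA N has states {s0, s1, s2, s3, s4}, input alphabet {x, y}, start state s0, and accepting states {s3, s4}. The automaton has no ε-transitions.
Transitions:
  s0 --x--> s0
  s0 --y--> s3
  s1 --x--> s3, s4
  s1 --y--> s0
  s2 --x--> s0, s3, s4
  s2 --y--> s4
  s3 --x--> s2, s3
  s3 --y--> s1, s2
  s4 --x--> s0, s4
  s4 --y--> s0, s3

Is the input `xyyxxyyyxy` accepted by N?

accepted

Start: {s0}
read x: {s0}
read y: {s3}
read y: {s1, s2}
read x: {s0, s3, s4}
read x: {s0, s2, s3, s4}
read y: {s0, s1, s2, s3, s4}
read y: {s0, s1, s2, s3, s4}
read y: {s0, s1, s2, s3, s4}
read x: {s0, s2, s3, s4}
read y: {s0, s1, s2, s3, s4}
Reachable ∩ accepting = {s3, s4} — nonempty.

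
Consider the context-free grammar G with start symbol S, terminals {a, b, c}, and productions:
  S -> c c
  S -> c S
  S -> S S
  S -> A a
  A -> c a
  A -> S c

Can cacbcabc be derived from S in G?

no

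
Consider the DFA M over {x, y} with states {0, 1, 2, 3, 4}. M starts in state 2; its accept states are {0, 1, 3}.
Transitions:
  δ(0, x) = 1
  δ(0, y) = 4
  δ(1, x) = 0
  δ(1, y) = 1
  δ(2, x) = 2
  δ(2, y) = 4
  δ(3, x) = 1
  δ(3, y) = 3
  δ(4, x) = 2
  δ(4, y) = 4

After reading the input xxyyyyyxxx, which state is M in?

2

2 --x--> 2
2 --x--> 2
2 --y--> 4
4 --y--> 4
4 --y--> 4
4 --y--> 4
4 --y--> 4
4 --x--> 2
2 --x--> 2
2 --x--> 2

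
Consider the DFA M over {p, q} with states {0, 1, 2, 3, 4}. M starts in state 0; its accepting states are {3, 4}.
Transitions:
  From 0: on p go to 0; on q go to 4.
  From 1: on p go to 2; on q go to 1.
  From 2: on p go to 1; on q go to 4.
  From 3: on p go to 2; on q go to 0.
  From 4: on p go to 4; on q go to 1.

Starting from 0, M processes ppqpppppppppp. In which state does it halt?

4

0 --p--> 0
0 --p--> 0
0 --q--> 4
4 --p--> 4
4 --p--> 4
4 --p--> 4
4 --p--> 4
4 --p--> 4
4 --p--> 4
4 --p--> 4
4 --p--> 4
4 --p--> 4
4 --p--> 4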